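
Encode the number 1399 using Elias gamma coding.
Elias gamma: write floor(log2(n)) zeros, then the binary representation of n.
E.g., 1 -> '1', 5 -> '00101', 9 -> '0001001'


num_bits = floor(log2(1399)) + 1 = 11
leading_zeros = num_bits - 1 = 10
binary(1399) = 10101110111

Elias gamma(1399) = '0000000000' + '10101110111' = 000000000010101110111 (21 bits)


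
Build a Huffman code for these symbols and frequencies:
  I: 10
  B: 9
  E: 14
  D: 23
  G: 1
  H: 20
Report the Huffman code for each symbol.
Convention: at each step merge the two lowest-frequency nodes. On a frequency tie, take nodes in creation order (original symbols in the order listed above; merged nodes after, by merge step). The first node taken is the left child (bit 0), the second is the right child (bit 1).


Huffman tree construction:
Step 1: Merge G(1) + B(9) = 10
Step 2: Merge I(10) + (G+B)(10) = 20
Step 3: Merge E(14) + H(20) = 34
Step 4: Merge (I+(G+B))(20) + D(23) = 43
Step 5: Merge (E+H)(34) + ((I+(G+B))+D)(43) = 77
Read each symbol's code off the tree from the root (left child = 0, right child = 1).

Codes:
  I: 100 (length 3)
  B: 1011 (length 4)
  E: 00 (length 2)
  D: 11 (length 2)
  G: 1010 (length 4)
  H: 01 (length 2)
Average code length: 184/77 = 2.3896 bits/symbol


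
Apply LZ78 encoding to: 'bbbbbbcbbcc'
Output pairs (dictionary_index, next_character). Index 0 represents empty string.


LZ78 encoding steps:
Dictionary: {0: ''}
Step 1: w='' (idx 0), next='b' -> output (0, 'b'), add 'b' as idx 1
Step 2: w='b' (idx 1), next='b' -> output (1, 'b'), add 'bb' as idx 2
Step 3: w='bb' (idx 2), next='b' -> output (2, 'b'), add 'bbb' as idx 3
Step 4: w='' (idx 0), next='c' -> output (0, 'c'), add 'c' as idx 4
Step 5: w='bb' (idx 2), next='c' -> output (2, 'c'), add 'bbc' as idx 5
Step 6: w='c' (idx 4), end of input -> output (4, '')


Encoded: [(0, 'b'), (1, 'b'), (2, 'b'), (0, 'c'), (2, 'c'), (4, '')]


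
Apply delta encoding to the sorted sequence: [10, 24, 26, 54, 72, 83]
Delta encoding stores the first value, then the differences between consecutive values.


First value: 10
Deltas:
  24 - 10 = 14
  26 - 24 = 2
  54 - 26 = 28
  72 - 54 = 18
  83 - 72 = 11


Delta encoded: [10, 14, 2, 28, 18, 11]


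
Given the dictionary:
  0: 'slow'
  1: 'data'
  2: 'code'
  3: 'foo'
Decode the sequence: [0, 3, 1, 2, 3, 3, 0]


Look up each index in the dictionary:
  0 -> 'slow'
  3 -> 'foo'
  1 -> 'data'
  2 -> 'code'
  3 -> 'foo'
  3 -> 'foo'
  0 -> 'slow'

Decoded: "slow foo data code foo foo slow"


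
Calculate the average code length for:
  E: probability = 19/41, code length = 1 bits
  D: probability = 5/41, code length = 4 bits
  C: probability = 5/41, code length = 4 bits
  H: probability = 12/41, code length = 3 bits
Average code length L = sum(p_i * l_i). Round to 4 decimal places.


Weighted contributions p_i * l_i:
  E: (19/41) * 1 = 19/41
  D: (5/41) * 4 = 20/41
  C: (5/41) * 4 = 20/41
  H: (12/41) * 3 = 36/41
Sum = (19 + 20 + 20 + 36)/41 = 95/41

L = 95/41 = 2.3171 bits/symbol


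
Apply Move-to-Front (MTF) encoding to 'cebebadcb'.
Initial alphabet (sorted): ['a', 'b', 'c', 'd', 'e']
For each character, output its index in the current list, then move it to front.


MTF encoding:
'c': index 2 in ['a', 'b', 'c', 'd', 'e'] -> ['c', 'a', 'b', 'd', 'e']
'e': index 4 in ['c', 'a', 'b', 'd', 'e'] -> ['e', 'c', 'a', 'b', 'd']
'b': index 3 in ['e', 'c', 'a', 'b', 'd'] -> ['b', 'e', 'c', 'a', 'd']
'e': index 1 in ['b', 'e', 'c', 'a', 'd'] -> ['e', 'b', 'c', 'a', 'd']
'b': index 1 in ['e', 'b', 'c', 'a', 'd'] -> ['b', 'e', 'c', 'a', 'd']
'a': index 3 in ['b', 'e', 'c', 'a', 'd'] -> ['a', 'b', 'e', 'c', 'd']
'd': index 4 in ['a', 'b', 'e', 'c', 'd'] -> ['d', 'a', 'b', 'e', 'c']
'c': index 4 in ['d', 'a', 'b', 'e', 'c'] -> ['c', 'd', 'a', 'b', 'e']
'b': index 3 in ['c', 'd', 'a', 'b', 'e'] -> ['b', 'c', 'd', 'a', 'e']


Output: [2, 4, 3, 1, 1, 3, 4, 4, 3]


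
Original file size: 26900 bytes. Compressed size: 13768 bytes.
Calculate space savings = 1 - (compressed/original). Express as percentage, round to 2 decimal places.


ratio = compressed/original = 13768/26900 = 0.511822
savings = 1 - ratio = 1 - 0.511822 = 0.488178
as a percentage: 0.488178 * 100 = 48.82%

Space savings = 1 - 13768/26900 = 48.82%


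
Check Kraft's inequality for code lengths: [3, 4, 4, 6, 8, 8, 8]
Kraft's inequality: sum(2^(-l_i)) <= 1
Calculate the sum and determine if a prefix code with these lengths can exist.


Sum = 2^(-3) + 2^(-4) + 2^(-4) + 2^(-6) + 2^(-8) + 2^(-8) + 2^(-8)
    = 0.125 + 0.0625 + 0.0625 + 0.015625 + 0.00390625 + 0.00390625 + 0.00390625
    = 71/256 = 0.27734375
Since 0.27734375 <= 1, Kraft's inequality IS satisfied.
A prefix code with these lengths CAN exist.

Kraft sum = 0.27734375. Satisfied.


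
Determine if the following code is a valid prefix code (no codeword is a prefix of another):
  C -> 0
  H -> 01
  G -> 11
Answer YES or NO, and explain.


Checking each pair (does one codeword prefix another?):
  C='0' vs H='01': prefix -- VIOLATION

NO -- this is NOT a valid prefix code. C (0) is a prefix of H (01).


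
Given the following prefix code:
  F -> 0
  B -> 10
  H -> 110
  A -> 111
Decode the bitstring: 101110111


Decoding step by step:
Bits 10 -> B
Bits 111 -> A
Bits 0 -> F
Bits 111 -> A


Decoded message: BAFA


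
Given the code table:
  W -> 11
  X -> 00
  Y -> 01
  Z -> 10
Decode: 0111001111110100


Decoding:
01 -> Y
11 -> W
00 -> X
11 -> W
11 -> W
11 -> W
01 -> Y
00 -> X


Result: YWXWWWYX


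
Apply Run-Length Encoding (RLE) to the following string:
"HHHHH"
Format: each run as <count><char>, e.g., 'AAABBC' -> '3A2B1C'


Scanning runs left to right:
  i=0: run of 'H' x 5 -> '5H'

RLE = 5H


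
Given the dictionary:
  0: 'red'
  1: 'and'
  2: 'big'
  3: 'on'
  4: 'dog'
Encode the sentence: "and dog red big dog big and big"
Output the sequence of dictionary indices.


Look up each word in the dictionary:
  'and' -> 1
  'dog' -> 4
  'red' -> 0
  'big' -> 2
  'dog' -> 4
  'big' -> 2
  'and' -> 1
  'big' -> 2

Encoded: [1, 4, 0, 2, 4, 2, 1, 2]


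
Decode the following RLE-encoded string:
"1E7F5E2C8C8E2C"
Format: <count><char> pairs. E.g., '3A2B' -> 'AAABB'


Expanding each <count><char> pair:
  1E -> 'E'
  7F -> 'FFFFFFF'
  5E -> 'EEEEE'
  2C -> 'CC'
  8C -> 'CCCCCCCC'
  8E -> 'EEEEEEEE'
  2C -> 'CC'

Decoded = EFFFFFFFEEEEECCCCCCCCCCEEEEEEEECC


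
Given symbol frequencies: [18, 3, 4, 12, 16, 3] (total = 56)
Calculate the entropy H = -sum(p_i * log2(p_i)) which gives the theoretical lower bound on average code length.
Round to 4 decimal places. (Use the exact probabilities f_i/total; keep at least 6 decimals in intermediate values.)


Per-symbol terms -p_i * log2(p_i) with p_i = f_i/56:
  p = 18/56 = 0.321429: log2(p) = -1.637430, -p*log2(p) = 0.526317
  p = 3/56 = 0.053571: log2(p) = -4.222392, -p*log2(p) = 0.226200
  p = 4/56 = 0.071429: log2(p) = -3.807355, -p*log2(p) = 0.271954
  p = 12/56 = 0.214286: log2(p) = -2.222392, -p*log2(p) = 0.476227
  p = 16/56 = 0.285714: log2(p) = -1.807355, -p*log2(p) = 0.516387
  p = 3/56 = 0.053571: log2(p) = -4.222392, -p*log2(p) = 0.226200
H = 0.526317 + 0.226200 + 0.271954 + 0.476227 + 0.516387 + 0.226200 = 2.243285

H = 2.2433 bits/symbol


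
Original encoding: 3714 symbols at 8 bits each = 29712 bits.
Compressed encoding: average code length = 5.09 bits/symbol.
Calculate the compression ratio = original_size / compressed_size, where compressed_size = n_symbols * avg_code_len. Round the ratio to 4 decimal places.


original_size = n_symbols * orig_bits = 3714 * 8 = 29712 bits
compressed_size = n_symbols * avg_code_len = 3714 * 5.09 = 18904.26 bits
ratio = original_size / compressed_size = 29712 / 18904.26 = 1.5717

Compression ratio = 1.5717


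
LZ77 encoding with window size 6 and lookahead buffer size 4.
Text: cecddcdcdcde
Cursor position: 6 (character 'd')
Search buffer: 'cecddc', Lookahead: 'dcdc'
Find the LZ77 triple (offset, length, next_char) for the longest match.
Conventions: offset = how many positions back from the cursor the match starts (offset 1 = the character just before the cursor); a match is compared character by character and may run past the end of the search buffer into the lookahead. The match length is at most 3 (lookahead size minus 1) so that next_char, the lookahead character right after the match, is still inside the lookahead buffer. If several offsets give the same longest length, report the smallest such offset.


Try each offset into the search buffer:
  offset=1 (pos 5, char 'c'): match length 0
  offset=2 (pos 4, char 'd'): match length 3
  offset=3 (pos 3, char 'd'): match length 1
  offset=4 (pos 2, char 'c'): match length 0
  offset=5 (pos 1, char 'e'): match length 0
  offset=6 (pos 0, char 'c'): match length 0
Longest match has length 3 at offset 2.
next_char = character at position 6 + 3 = 9 -> 'c'

Best match: offset=2, length=3 (matching 'dcd' starting at position 4)
LZ77 triple: (2, 3, 'c')


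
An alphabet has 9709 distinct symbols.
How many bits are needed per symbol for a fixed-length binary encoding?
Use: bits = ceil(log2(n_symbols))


log2(9709) = 13.2451
Bracket: 2^13 = 8192 < 9709 <= 2^14 = 16384
So ceil(log2(9709)) = 14

bits = ceil(log2(9709)) = ceil(13.2451) = 14 bits


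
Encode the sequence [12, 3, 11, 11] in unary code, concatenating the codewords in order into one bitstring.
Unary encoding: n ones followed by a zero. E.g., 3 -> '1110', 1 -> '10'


Encode each number as n ones followed by a terminating 0:
  12 -> 1111111111110 (13 bits)
  3 -> 1110 (4 bits)
  11 -> 111111111110 (12 bits)
  11 -> 111111111110 (12 bits)
Total length = 13 + 4 + 12 + 12 = 41 bits.

Unary([12, 3, 11, 11]) = 11111111111101110111111111110111111111110 (41 bits)


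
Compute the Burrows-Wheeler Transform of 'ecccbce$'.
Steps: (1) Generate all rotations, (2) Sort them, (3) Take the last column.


Rotations (sorted):
  0: $ecccbce -> last char: e
  1: bce$eccc -> last char: c
  2: cbce$ecc -> last char: c
  3: ccbce$ec -> last char: c
  4: cccbce$e -> last char: e
  5: ce$ecccb -> last char: b
  6: e$ecccbc -> last char: c
  7: ecccbce$ -> last char: $


BWT = ecccebc$


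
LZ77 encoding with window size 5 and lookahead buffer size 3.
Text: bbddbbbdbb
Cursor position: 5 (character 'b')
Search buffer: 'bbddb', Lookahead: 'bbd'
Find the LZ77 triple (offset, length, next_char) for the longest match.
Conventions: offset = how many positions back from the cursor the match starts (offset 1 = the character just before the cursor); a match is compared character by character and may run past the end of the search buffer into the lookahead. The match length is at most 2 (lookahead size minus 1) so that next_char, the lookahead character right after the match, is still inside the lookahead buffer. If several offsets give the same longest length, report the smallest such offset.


Try each offset into the search buffer:
  offset=1 (pos 4, char 'b'): match length 2
  offset=2 (pos 3, char 'd'): match length 0
  offset=3 (pos 2, char 'd'): match length 0
  offset=4 (pos 1, char 'b'): match length 1
  offset=5 (pos 0, char 'b'): match length 2
Longest match has length 2, found at offsets 1, 5; take the smallest, offset 1.
next_char = character at position 5 + 2 = 7 -> 'd'

Best match: offset=1, length=2 (matching 'bb' starting at position 4)
LZ77 triple: (1, 2, 'd')


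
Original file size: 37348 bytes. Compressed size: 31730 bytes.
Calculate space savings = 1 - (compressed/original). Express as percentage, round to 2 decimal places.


ratio = compressed/original = 31730/37348 = 0.849577
savings = 1 - ratio = 1 - 0.849577 = 0.150423
as a percentage: 0.150423 * 100 = 15.04%

Space savings = 1 - 31730/37348 = 15.04%


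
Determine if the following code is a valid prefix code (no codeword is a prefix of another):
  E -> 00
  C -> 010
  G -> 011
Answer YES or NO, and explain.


Checking each pair (does one codeword prefix another?):
  E='00' vs C='010': no prefix
  E='00' vs G='011': no prefix
  C='010' vs E='00': no prefix
  C='010' vs G='011': no prefix
  G='011' vs E='00': no prefix
  G='011' vs C='010': no prefix
No violation found over all pairs.

YES -- this is a valid prefix code. No codeword is a prefix of any other codeword.


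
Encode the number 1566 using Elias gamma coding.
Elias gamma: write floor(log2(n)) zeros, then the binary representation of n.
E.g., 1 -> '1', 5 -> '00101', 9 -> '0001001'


num_bits = floor(log2(1566)) + 1 = 11
leading_zeros = num_bits - 1 = 10
binary(1566) = 11000011110

Elias gamma(1566) = '0000000000' + '11000011110' = 000000000011000011110 (21 bits)


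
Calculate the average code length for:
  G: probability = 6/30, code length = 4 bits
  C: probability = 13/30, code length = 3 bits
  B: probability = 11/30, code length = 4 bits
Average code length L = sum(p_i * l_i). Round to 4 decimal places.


Weighted contributions p_i * l_i:
  G: (6/30) * 4 = 24/30
  C: (13/30) * 3 = 39/30
  B: (11/30) * 4 = 44/30
Sum = (24 + 39 + 44)/30 = 107/30

L = 107/30 = 3.5667 bits/symbol


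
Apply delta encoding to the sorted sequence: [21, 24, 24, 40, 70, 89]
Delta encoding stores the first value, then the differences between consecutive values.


First value: 21
Deltas:
  24 - 21 = 3
  24 - 24 = 0
  40 - 24 = 16
  70 - 40 = 30
  89 - 70 = 19


Delta encoded: [21, 3, 0, 16, 30, 19]


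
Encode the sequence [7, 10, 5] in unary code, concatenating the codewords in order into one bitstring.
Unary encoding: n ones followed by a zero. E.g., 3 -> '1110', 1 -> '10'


Encode each number as n ones followed by a terminating 0:
  7 -> 11111110 (8 bits)
  10 -> 11111111110 (11 bits)
  5 -> 111110 (6 bits)
Total length = 8 + 11 + 6 = 25 bits.

Unary([7, 10, 5]) = 1111111011111111110111110 (25 bits)


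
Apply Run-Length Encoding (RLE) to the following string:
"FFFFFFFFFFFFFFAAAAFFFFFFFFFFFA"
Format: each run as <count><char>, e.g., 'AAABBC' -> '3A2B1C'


Scanning runs left to right:
  i=0: run of 'F' x 14 -> '14F'
  i=14: run of 'A' x 4 -> '4A'
  i=18: run of 'F' x 11 -> '11F'
  i=29: run of 'A' x 1 -> '1A'

RLE = 14F4A11F1A


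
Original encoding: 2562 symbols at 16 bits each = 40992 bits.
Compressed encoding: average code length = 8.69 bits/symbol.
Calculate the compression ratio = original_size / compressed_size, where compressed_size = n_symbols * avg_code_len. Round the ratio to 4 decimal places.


original_size = n_symbols * orig_bits = 2562 * 16 = 40992 bits
compressed_size = n_symbols * avg_code_len = 2562 * 8.69 = 22263.78 bits
ratio = original_size / compressed_size = 40992 / 22263.78 = 1.8412

Compression ratio = 1.8412


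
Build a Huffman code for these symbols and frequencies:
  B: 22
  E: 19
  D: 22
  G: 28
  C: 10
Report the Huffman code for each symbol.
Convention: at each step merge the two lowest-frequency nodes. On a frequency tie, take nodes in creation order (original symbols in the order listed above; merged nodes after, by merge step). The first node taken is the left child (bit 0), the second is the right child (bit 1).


Huffman tree construction:
Step 1: Merge C(10) + E(19) = 29
Step 2: Merge B(22) + D(22) = 44
Step 3: Merge G(28) + (C+E)(29) = 57
Step 4: Merge (B+D)(44) + (G+(C+E))(57) = 101
Read each symbol's code off the tree from the root (left child = 0, right child = 1).

Codes:
  B: 00 (length 2)
  E: 111 (length 3)
  D: 01 (length 2)
  G: 10 (length 2)
  C: 110 (length 3)
Average code length: 231/101 = 2.2871 bits/symbol


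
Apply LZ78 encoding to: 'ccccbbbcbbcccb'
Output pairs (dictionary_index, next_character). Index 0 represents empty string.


LZ78 encoding steps:
Dictionary: {0: ''}
Step 1: w='' (idx 0), next='c' -> output (0, 'c'), add 'c' as idx 1
Step 2: w='c' (idx 1), next='c' -> output (1, 'c'), add 'cc' as idx 2
Step 3: w='c' (idx 1), next='b' -> output (1, 'b'), add 'cb' as idx 3
Step 4: w='' (idx 0), next='b' -> output (0, 'b'), add 'b' as idx 4
Step 5: w='b' (idx 4), next='c' -> output (4, 'c'), add 'bc' as idx 5
Step 6: w='b' (idx 4), next='b' -> output (4, 'b'), add 'bb' as idx 6
Step 7: w='cc' (idx 2), next='c' -> output (2, 'c'), add 'ccc' as idx 7
Step 8: w='b' (idx 4), end of input -> output (4, '')


Encoded: [(0, 'c'), (1, 'c'), (1, 'b'), (0, 'b'), (4, 'c'), (4, 'b'), (2, 'c'), (4, '')]


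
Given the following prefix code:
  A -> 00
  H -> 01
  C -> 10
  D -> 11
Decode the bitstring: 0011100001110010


Decoding step by step:
Bits 00 -> A
Bits 11 -> D
Bits 10 -> C
Bits 00 -> A
Bits 01 -> H
Bits 11 -> D
Bits 00 -> A
Bits 10 -> C


Decoded message: ADCAHDAC


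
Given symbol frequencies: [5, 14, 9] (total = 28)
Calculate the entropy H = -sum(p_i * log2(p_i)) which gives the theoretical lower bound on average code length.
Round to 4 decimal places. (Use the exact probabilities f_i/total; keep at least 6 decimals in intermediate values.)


Per-symbol terms -p_i * log2(p_i) with p_i = f_i/28:
  p = 5/28 = 0.178571: log2(p) = -2.485427, -p*log2(p) = 0.443826
  p = 14/28 = 0.500000: log2(p) = -1.000000, -p*log2(p) = 0.500000
  p = 9/28 = 0.321429: log2(p) = -1.637430, -p*log2(p) = 0.526317
H = 0.443826 + 0.500000 + 0.526317 = 1.470143

H = 1.4701 bits/symbol


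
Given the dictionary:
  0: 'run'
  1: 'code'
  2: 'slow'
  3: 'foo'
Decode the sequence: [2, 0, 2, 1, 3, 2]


Look up each index in the dictionary:
  2 -> 'slow'
  0 -> 'run'
  2 -> 'slow'
  1 -> 'code'
  3 -> 'foo'
  2 -> 'slow'

Decoded: "slow run slow code foo slow"


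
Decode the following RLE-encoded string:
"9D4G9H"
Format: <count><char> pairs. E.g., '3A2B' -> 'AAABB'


Expanding each <count><char> pair:
  9D -> 'DDDDDDDDD'
  4G -> 'GGGG'
  9H -> 'HHHHHHHHH'

Decoded = DDDDDDDDDGGGGHHHHHHHHH


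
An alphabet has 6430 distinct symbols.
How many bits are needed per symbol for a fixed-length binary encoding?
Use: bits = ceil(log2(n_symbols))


log2(6430) = 12.6506
Bracket: 2^12 = 4096 < 6430 <= 2^13 = 8192
So ceil(log2(6430)) = 13

bits = ceil(log2(6430)) = ceil(12.6506) = 13 bits


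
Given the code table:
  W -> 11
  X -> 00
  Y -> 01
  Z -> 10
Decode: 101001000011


Decoding:
10 -> Z
10 -> Z
01 -> Y
00 -> X
00 -> X
11 -> W


Result: ZZYXXW


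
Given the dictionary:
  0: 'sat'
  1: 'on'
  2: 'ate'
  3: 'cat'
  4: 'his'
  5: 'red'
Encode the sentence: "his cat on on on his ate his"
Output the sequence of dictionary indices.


Look up each word in the dictionary:
  'his' -> 4
  'cat' -> 3
  'on' -> 1
  'on' -> 1
  'on' -> 1
  'his' -> 4
  'ate' -> 2
  'his' -> 4

Encoded: [4, 3, 1, 1, 1, 4, 2, 4]


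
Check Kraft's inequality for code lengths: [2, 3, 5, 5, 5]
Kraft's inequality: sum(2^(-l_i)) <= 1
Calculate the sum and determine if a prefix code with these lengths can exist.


Sum = 2^(-2) + 2^(-3) + 2^(-5) + 2^(-5) + 2^(-5)
    = 0.25 + 0.125 + 0.03125 + 0.03125 + 0.03125
    = 15/32 = 0.46875
Since 0.46875 <= 1, Kraft's inequality IS satisfied.
A prefix code with these lengths CAN exist.

Kraft sum = 0.46875. Satisfied.


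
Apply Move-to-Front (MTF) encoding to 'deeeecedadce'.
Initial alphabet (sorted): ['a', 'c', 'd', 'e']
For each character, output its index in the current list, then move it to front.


MTF encoding:
'd': index 2 in ['a', 'c', 'd', 'e'] -> ['d', 'a', 'c', 'e']
'e': index 3 in ['d', 'a', 'c', 'e'] -> ['e', 'd', 'a', 'c']
'e': index 0 in ['e', 'd', 'a', 'c'] -> ['e', 'd', 'a', 'c']
'e': index 0 in ['e', 'd', 'a', 'c'] -> ['e', 'd', 'a', 'c']
'e': index 0 in ['e', 'd', 'a', 'c'] -> ['e', 'd', 'a', 'c']
'c': index 3 in ['e', 'd', 'a', 'c'] -> ['c', 'e', 'd', 'a']
'e': index 1 in ['c', 'e', 'd', 'a'] -> ['e', 'c', 'd', 'a']
'd': index 2 in ['e', 'c', 'd', 'a'] -> ['d', 'e', 'c', 'a']
'a': index 3 in ['d', 'e', 'c', 'a'] -> ['a', 'd', 'e', 'c']
'd': index 1 in ['a', 'd', 'e', 'c'] -> ['d', 'a', 'e', 'c']
'c': index 3 in ['d', 'a', 'e', 'c'] -> ['c', 'd', 'a', 'e']
'e': index 3 in ['c', 'd', 'a', 'e'] -> ['e', 'c', 'd', 'a']


Output: [2, 3, 0, 0, 0, 3, 1, 2, 3, 1, 3, 3]


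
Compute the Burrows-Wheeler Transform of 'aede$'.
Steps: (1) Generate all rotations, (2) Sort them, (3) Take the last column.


Rotations (sorted):
  0: $aede -> last char: e
  1: aede$ -> last char: $
  2: de$ae -> last char: e
  3: e$aed -> last char: d
  4: ede$a -> last char: a


BWT = e$eda


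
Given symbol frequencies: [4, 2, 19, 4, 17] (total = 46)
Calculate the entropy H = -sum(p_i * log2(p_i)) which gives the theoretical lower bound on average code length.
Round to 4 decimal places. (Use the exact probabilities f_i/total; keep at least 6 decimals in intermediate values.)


Per-symbol terms -p_i * log2(p_i) with p_i = f_i/46:
  p = 4/46 = 0.086957: log2(p) = -3.523562, -p*log2(p) = 0.306397
  p = 2/46 = 0.043478: log2(p) = -4.523562, -p*log2(p) = 0.196677
  p = 19/46 = 0.413043: log2(p) = -1.275634, -p*log2(p) = 0.526892
  p = 4/46 = 0.086957: log2(p) = -3.523562, -p*log2(p) = 0.306397
  p = 17/46 = 0.369565: log2(p) = -1.436099, -p*log2(p) = 0.530732
H = 0.306397 + 0.196677 + 0.526892 + 0.306397 + 0.530732 = 1.867095

H = 1.8671 bits/symbol


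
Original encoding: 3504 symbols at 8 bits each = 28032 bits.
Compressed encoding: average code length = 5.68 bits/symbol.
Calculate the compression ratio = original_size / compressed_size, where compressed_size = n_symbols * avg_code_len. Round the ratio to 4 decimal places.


original_size = n_symbols * orig_bits = 3504 * 8 = 28032 bits
compressed_size = n_symbols * avg_code_len = 3504 * 5.68 = 19902.72 bits
ratio = original_size / compressed_size = 28032 / 19902.72 = 1.4085

Compression ratio = 1.4085


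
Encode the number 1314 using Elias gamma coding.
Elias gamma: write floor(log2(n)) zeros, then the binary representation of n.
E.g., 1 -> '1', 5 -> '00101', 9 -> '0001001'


num_bits = floor(log2(1314)) + 1 = 11
leading_zeros = num_bits - 1 = 10
binary(1314) = 10100100010

Elias gamma(1314) = '0000000000' + '10100100010' = 000000000010100100010 (21 bits)


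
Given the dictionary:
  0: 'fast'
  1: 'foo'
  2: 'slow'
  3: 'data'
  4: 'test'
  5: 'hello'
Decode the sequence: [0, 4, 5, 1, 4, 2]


Look up each index in the dictionary:
  0 -> 'fast'
  4 -> 'test'
  5 -> 'hello'
  1 -> 'foo'
  4 -> 'test'
  2 -> 'slow'

Decoded: "fast test hello foo test slow"


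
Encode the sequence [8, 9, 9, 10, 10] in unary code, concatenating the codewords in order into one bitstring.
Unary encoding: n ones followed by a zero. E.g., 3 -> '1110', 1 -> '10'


Encode each number as n ones followed by a terminating 0:
  8 -> 111111110 (9 bits)
  9 -> 1111111110 (10 bits)
  9 -> 1111111110 (10 bits)
  10 -> 11111111110 (11 bits)
  10 -> 11111111110 (11 bits)
Total length = 9 + 10 + 10 + 11 + 11 = 51 bits.

Unary([8, 9, 9, 10, 10]) = 111111110111111111011111111101111111111011111111110 (51 bits)


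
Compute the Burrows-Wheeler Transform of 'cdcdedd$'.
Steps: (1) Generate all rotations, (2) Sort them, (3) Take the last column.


Rotations (sorted):
  0: $cdcdedd -> last char: d
  1: cdcdedd$ -> last char: $
  2: cdedd$cd -> last char: d
  3: d$cdcded -> last char: d
  4: dcdedd$c -> last char: c
  5: dd$cdcde -> last char: e
  6: dedd$cdc -> last char: c
  7: edd$cdcd -> last char: d


BWT = d$ddcecd


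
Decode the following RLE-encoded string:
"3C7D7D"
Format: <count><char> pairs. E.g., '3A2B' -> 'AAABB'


Expanding each <count><char> pair:
  3C -> 'CCC'
  7D -> 'DDDDDDD'
  7D -> 'DDDDDDD'

Decoded = CCCDDDDDDDDDDDDDD


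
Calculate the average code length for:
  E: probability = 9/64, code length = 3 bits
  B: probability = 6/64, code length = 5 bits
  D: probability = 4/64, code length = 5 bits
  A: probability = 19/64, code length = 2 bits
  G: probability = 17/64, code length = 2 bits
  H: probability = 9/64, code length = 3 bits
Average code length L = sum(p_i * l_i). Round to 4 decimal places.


Weighted contributions p_i * l_i:
  E: (9/64) * 3 = 27/64
  B: (6/64) * 5 = 30/64
  D: (4/64) * 5 = 20/64
  A: (19/64) * 2 = 38/64
  G: (17/64) * 2 = 34/64
  H: (9/64) * 3 = 27/64
Sum = (27 + 30 + 20 + 38 + 34 + 27)/64 = 176/64

L = 176/64 = 2.7500 bits/symbol


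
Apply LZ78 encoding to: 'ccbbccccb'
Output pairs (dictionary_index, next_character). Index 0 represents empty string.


LZ78 encoding steps:
Dictionary: {0: ''}
Step 1: w='' (idx 0), next='c' -> output (0, 'c'), add 'c' as idx 1
Step 2: w='c' (idx 1), next='b' -> output (1, 'b'), add 'cb' as idx 2
Step 3: w='' (idx 0), next='b' -> output (0, 'b'), add 'b' as idx 3
Step 4: w='c' (idx 1), next='c' -> output (1, 'c'), add 'cc' as idx 4
Step 5: w='cc' (idx 4), next='b' -> output (4, 'b'), add 'ccb' as idx 5


Encoded: [(0, 'c'), (1, 'b'), (0, 'b'), (1, 'c'), (4, 'b')]


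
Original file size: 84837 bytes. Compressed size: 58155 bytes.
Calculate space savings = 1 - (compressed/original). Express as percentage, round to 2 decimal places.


ratio = compressed/original = 58155/84837 = 0.685491
savings = 1 - ratio = 1 - 0.685491 = 0.314509
as a percentage: 0.314509 * 100 = 31.45%

Space savings = 1 - 58155/84837 = 31.45%


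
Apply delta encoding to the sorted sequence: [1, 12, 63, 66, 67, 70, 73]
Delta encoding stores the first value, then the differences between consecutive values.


First value: 1
Deltas:
  12 - 1 = 11
  63 - 12 = 51
  66 - 63 = 3
  67 - 66 = 1
  70 - 67 = 3
  73 - 70 = 3


Delta encoded: [1, 11, 51, 3, 1, 3, 3]


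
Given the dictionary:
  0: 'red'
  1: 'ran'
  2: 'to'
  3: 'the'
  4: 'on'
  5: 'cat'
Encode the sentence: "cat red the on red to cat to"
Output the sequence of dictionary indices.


Look up each word in the dictionary:
  'cat' -> 5
  'red' -> 0
  'the' -> 3
  'on' -> 4
  'red' -> 0
  'to' -> 2
  'cat' -> 5
  'to' -> 2

Encoded: [5, 0, 3, 4, 0, 2, 5, 2]


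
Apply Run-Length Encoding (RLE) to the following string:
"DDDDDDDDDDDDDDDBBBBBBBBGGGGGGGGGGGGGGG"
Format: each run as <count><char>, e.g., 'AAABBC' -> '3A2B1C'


Scanning runs left to right:
  i=0: run of 'D' x 15 -> '15D'
  i=15: run of 'B' x 8 -> '8B'
  i=23: run of 'G' x 15 -> '15G'

RLE = 15D8B15G


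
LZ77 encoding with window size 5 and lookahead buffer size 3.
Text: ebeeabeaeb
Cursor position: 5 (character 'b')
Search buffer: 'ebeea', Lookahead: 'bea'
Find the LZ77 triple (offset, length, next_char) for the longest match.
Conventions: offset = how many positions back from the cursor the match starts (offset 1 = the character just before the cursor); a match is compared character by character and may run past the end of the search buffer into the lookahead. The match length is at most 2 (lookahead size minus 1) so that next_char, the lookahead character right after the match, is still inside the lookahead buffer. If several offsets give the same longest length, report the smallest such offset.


Try each offset into the search buffer:
  offset=1 (pos 4, char 'a'): match length 0
  offset=2 (pos 3, char 'e'): match length 0
  offset=3 (pos 2, char 'e'): match length 0
  offset=4 (pos 1, char 'b'): match length 2
  offset=5 (pos 0, char 'e'): match length 0
Longest match has length 2 at offset 4.
next_char = character at position 5 + 2 = 7 -> 'a'

Best match: offset=4, length=2 (matching 'be' starting at position 1)
LZ77 triple: (4, 2, 'a')


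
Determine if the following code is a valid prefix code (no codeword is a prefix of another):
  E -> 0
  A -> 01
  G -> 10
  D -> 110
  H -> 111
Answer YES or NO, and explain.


Checking each pair (does one codeword prefix another?):
  E='0' vs A='01': prefix -- VIOLATION

NO -- this is NOT a valid prefix code. E (0) is a prefix of A (01).


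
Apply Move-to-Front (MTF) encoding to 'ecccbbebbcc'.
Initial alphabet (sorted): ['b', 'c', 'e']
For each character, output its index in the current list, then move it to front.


MTF encoding:
'e': index 2 in ['b', 'c', 'e'] -> ['e', 'b', 'c']
'c': index 2 in ['e', 'b', 'c'] -> ['c', 'e', 'b']
'c': index 0 in ['c', 'e', 'b'] -> ['c', 'e', 'b']
'c': index 0 in ['c', 'e', 'b'] -> ['c', 'e', 'b']
'b': index 2 in ['c', 'e', 'b'] -> ['b', 'c', 'e']
'b': index 0 in ['b', 'c', 'e'] -> ['b', 'c', 'e']
'e': index 2 in ['b', 'c', 'e'] -> ['e', 'b', 'c']
'b': index 1 in ['e', 'b', 'c'] -> ['b', 'e', 'c']
'b': index 0 in ['b', 'e', 'c'] -> ['b', 'e', 'c']
'c': index 2 in ['b', 'e', 'c'] -> ['c', 'b', 'e']
'c': index 0 in ['c', 'b', 'e'] -> ['c', 'b', 'e']


Output: [2, 2, 0, 0, 2, 0, 2, 1, 0, 2, 0]


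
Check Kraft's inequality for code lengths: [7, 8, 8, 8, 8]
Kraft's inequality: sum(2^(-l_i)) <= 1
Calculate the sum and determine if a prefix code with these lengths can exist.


Sum = 2^(-7) + 2^(-8) + 2^(-8) + 2^(-8) + 2^(-8)
    = 0.0078125 + 0.00390625 + 0.00390625 + 0.00390625 + 0.00390625
    = 6/256 = 0.0234375
Since 0.0234375 <= 1, Kraft's inequality IS satisfied.
A prefix code with these lengths CAN exist.

Kraft sum = 0.0234375. Satisfied.


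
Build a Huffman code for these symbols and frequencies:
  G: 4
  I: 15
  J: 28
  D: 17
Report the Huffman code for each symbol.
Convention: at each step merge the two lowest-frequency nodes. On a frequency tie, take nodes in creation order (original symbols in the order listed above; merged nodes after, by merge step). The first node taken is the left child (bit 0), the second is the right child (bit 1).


Huffman tree construction:
Step 1: Merge G(4) + I(15) = 19
Step 2: Merge D(17) + (G+I)(19) = 36
Step 3: Merge J(28) + (D+(G+I))(36) = 64
Read each symbol's code off the tree from the root (left child = 0, right child = 1).

Codes:
  G: 110 (length 3)
  I: 111 (length 3)
  J: 0 (length 1)
  D: 10 (length 2)
Average code length: 119/64 = 1.8594 bits/symbol


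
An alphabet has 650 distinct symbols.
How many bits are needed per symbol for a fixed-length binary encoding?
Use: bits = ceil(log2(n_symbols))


log2(650) = 9.3443
Bracket: 2^9 = 512 < 650 <= 2^10 = 1024
So ceil(log2(650)) = 10

bits = ceil(log2(650)) = ceil(9.3443) = 10 bits


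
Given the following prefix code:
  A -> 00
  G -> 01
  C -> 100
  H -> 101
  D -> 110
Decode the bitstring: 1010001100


Decoding step by step:
Bits 101 -> H
Bits 00 -> A
Bits 01 -> G
Bits 100 -> C


Decoded message: HAGC


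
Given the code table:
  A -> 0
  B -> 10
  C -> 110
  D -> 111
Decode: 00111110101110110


Decoding:
0 -> A
0 -> A
111 -> D
110 -> C
10 -> B
111 -> D
0 -> A
110 -> C


Result: AADCBDAC


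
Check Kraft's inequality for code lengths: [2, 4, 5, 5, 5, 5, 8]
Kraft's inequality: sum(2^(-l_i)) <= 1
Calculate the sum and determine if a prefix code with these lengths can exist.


Sum = 2^(-2) + 2^(-4) + 2^(-5) + 2^(-5) + 2^(-5) + 2^(-5) + 2^(-8)
    = 0.25 + 0.0625 + 0.03125 + 0.03125 + 0.03125 + 0.03125 + 0.00390625
    = 113/256 = 0.44140625
Since 0.44140625 <= 1, Kraft's inequality IS satisfied.
A prefix code with these lengths CAN exist.

Kraft sum = 0.44140625. Satisfied.


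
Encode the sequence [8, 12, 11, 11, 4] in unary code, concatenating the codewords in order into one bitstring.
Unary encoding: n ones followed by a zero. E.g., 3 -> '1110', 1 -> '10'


Encode each number as n ones followed by a terminating 0:
  8 -> 111111110 (9 bits)
  12 -> 1111111111110 (13 bits)
  11 -> 111111111110 (12 bits)
  11 -> 111111111110 (12 bits)
  4 -> 11110 (5 bits)
Total length = 9 + 13 + 12 + 12 + 5 = 51 bits.

Unary([8, 12, 11, 11, 4]) = 111111110111111111111011111111111011111111111011110 (51 bits)


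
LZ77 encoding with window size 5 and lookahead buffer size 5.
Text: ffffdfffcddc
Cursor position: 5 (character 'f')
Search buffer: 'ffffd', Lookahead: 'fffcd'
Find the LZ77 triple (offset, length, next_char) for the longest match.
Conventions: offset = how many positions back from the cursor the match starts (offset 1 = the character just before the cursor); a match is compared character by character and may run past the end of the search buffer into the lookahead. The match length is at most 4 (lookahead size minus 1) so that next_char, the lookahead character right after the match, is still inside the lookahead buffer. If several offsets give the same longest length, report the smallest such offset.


Try each offset into the search buffer:
  offset=1 (pos 4, char 'd'): match length 0
  offset=2 (pos 3, char 'f'): match length 1
  offset=3 (pos 2, char 'f'): match length 2
  offset=4 (pos 1, char 'f'): match length 3
  offset=5 (pos 0, char 'f'): match length 3
Longest match has length 3, found at offsets 4, 5; take the smallest, offset 4.
next_char = character at position 5 + 3 = 8 -> 'c'

Best match: offset=4, length=3 (matching 'fff' starting at position 1)
LZ77 triple: (4, 3, 'c')


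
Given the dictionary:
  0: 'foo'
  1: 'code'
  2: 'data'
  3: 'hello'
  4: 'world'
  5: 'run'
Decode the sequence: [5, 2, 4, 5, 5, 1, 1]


Look up each index in the dictionary:
  5 -> 'run'
  2 -> 'data'
  4 -> 'world'
  5 -> 'run'
  5 -> 'run'
  1 -> 'code'
  1 -> 'code'

Decoded: "run data world run run code code"


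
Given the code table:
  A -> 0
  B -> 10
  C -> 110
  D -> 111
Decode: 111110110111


Decoding:
111 -> D
110 -> C
110 -> C
111 -> D


Result: DCCD


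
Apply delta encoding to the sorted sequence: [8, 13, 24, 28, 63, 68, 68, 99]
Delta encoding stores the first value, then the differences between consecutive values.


First value: 8
Deltas:
  13 - 8 = 5
  24 - 13 = 11
  28 - 24 = 4
  63 - 28 = 35
  68 - 63 = 5
  68 - 68 = 0
  99 - 68 = 31


Delta encoded: [8, 5, 11, 4, 35, 5, 0, 31]


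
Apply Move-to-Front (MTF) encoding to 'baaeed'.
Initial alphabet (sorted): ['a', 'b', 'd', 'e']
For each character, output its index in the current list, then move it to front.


MTF encoding:
'b': index 1 in ['a', 'b', 'd', 'e'] -> ['b', 'a', 'd', 'e']
'a': index 1 in ['b', 'a', 'd', 'e'] -> ['a', 'b', 'd', 'e']
'a': index 0 in ['a', 'b', 'd', 'e'] -> ['a', 'b', 'd', 'e']
'e': index 3 in ['a', 'b', 'd', 'e'] -> ['e', 'a', 'b', 'd']
'e': index 0 in ['e', 'a', 'b', 'd'] -> ['e', 'a', 'b', 'd']
'd': index 3 in ['e', 'a', 'b', 'd'] -> ['d', 'e', 'a', 'b']


Output: [1, 1, 0, 3, 0, 3]


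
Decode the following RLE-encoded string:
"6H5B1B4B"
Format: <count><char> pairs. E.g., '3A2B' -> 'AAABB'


Expanding each <count><char> pair:
  6H -> 'HHHHHH'
  5B -> 'BBBBB'
  1B -> 'B'
  4B -> 'BBBB'

Decoded = HHHHHHBBBBBBBBBB


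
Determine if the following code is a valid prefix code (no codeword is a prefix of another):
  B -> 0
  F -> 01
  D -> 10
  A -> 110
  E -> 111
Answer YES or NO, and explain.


Checking each pair (does one codeword prefix another?):
  B='0' vs F='01': prefix -- VIOLATION

NO -- this is NOT a valid prefix code. B (0) is a prefix of F (01).


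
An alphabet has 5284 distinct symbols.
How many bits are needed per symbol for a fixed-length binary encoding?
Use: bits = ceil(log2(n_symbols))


log2(5284) = 12.3674
Bracket: 2^12 = 4096 < 5284 <= 2^13 = 8192
So ceil(log2(5284)) = 13

bits = ceil(log2(5284)) = ceil(12.3674) = 13 bits


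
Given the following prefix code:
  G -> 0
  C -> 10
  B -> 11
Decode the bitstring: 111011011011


Decoding step by step:
Bits 11 -> B
Bits 10 -> C
Bits 11 -> B
Bits 0 -> G
Bits 11 -> B
Bits 0 -> G
Bits 11 -> B


Decoded message: BCBGBGB


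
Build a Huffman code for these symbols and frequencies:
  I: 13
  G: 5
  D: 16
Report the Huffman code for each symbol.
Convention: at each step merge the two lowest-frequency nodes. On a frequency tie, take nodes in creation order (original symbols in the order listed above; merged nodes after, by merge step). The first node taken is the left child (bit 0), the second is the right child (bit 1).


Huffman tree construction:
Step 1: Merge G(5) + I(13) = 18
Step 2: Merge D(16) + (G+I)(18) = 34
Read each symbol's code off the tree from the root (left child = 0, right child = 1).

Codes:
  I: 11 (length 2)
  G: 10 (length 2)
  D: 0 (length 1)
Average code length: 52/34 = 1.5294 bits/symbol


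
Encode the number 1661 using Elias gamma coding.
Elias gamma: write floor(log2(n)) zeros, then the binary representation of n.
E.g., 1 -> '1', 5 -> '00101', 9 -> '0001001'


num_bits = floor(log2(1661)) + 1 = 11
leading_zeros = num_bits - 1 = 10
binary(1661) = 11001111101

Elias gamma(1661) = '0000000000' + '11001111101' = 000000000011001111101 (21 bits)


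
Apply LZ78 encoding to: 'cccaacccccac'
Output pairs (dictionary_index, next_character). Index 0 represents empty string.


LZ78 encoding steps:
Dictionary: {0: ''}
Step 1: w='' (idx 0), next='c' -> output (0, 'c'), add 'c' as idx 1
Step 2: w='c' (idx 1), next='c' -> output (1, 'c'), add 'cc' as idx 2
Step 3: w='' (idx 0), next='a' -> output (0, 'a'), add 'a' as idx 3
Step 4: w='a' (idx 3), next='c' -> output (3, 'c'), add 'ac' as idx 4
Step 5: w='cc' (idx 2), next='c' -> output (2, 'c'), add 'ccc' as idx 5
Step 6: w='c' (idx 1), next='a' -> output (1, 'a'), add 'ca' as idx 6
Step 7: w='c' (idx 1), end of input -> output (1, '')


Encoded: [(0, 'c'), (1, 'c'), (0, 'a'), (3, 'c'), (2, 'c'), (1, 'a'), (1, '')]


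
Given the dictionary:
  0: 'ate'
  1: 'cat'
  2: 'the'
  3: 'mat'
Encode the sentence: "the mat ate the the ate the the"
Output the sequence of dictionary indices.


Look up each word in the dictionary:
  'the' -> 2
  'mat' -> 3
  'ate' -> 0
  'the' -> 2
  'the' -> 2
  'ate' -> 0
  'the' -> 2
  'the' -> 2

Encoded: [2, 3, 0, 2, 2, 0, 2, 2]


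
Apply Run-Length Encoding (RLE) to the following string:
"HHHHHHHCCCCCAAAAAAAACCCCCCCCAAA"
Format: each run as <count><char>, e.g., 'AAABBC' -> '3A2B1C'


Scanning runs left to right:
  i=0: run of 'H' x 7 -> '7H'
  i=7: run of 'C' x 5 -> '5C'
  i=12: run of 'A' x 8 -> '8A'
  i=20: run of 'C' x 8 -> '8C'
  i=28: run of 'A' x 3 -> '3A'

RLE = 7H5C8A8C3A


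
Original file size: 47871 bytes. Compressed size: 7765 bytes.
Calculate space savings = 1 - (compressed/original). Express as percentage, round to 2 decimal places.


ratio = compressed/original = 7765/47871 = 0.162207
savings = 1 - ratio = 1 - 0.162207 = 0.837793
as a percentage: 0.837793 * 100 = 83.78%

Space savings = 1 - 7765/47871 = 83.78%


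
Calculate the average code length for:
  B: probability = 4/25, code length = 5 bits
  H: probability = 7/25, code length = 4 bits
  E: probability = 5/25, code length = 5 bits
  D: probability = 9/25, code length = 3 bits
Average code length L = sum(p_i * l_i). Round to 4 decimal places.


Weighted contributions p_i * l_i:
  B: (4/25) * 5 = 20/25
  H: (7/25) * 4 = 28/25
  E: (5/25) * 5 = 25/25
  D: (9/25) * 3 = 27/25
Sum = (20 + 28 + 25 + 27)/25 = 100/25

L = 100/25 = 4.0000 bits/symbol


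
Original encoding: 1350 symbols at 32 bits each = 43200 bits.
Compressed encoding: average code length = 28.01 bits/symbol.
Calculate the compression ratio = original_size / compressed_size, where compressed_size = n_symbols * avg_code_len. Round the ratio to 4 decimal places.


original_size = n_symbols * orig_bits = 1350 * 32 = 43200 bits
compressed_size = n_symbols * avg_code_len = 1350 * 28.01 = 37813.5 bits
ratio = original_size / compressed_size = 43200 / 37813.5 = 1.1424

Compression ratio = 1.1424


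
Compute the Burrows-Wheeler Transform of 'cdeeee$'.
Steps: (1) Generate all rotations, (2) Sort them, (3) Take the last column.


Rotations (sorted):
  0: $cdeeee -> last char: e
  1: cdeeee$ -> last char: $
  2: deeee$c -> last char: c
  3: e$cdeee -> last char: e
  4: ee$cdee -> last char: e
  5: eee$cde -> last char: e
  6: eeee$cd -> last char: d


BWT = e$ceeed


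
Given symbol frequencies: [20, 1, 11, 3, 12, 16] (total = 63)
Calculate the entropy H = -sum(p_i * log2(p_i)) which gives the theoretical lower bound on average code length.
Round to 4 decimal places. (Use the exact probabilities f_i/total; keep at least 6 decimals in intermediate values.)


Per-symbol terms -p_i * log2(p_i) with p_i = f_i/63:
  p = 20/63 = 0.317460: log2(p) = -1.655352, -p*log2(p) = 0.525509
  p = 1/63 = 0.015873: log2(p) = -5.977280, -p*log2(p) = 0.094877
  p = 11/63 = 0.174603: log2(p) = -2.517848, -p*log2(p) = 0.439624
  p = 3/63 = 0.047619: log2(p) = -4.392317, -p*log2(p) = 0.209158
  p = 12/63 = 0.190476: log2(p) = -2.392317, -p*log2(p) = 0.455680
  p = 16/63 = 0.253968: log2(p) = -1.977280, -p*log2(p) = 0.502166
H = 0.525509 + 0.094877 + 0.439624 + 0.209158 + 0.455680 + 0.502166 = 2.227014

H = 2.227 bits/symbol
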